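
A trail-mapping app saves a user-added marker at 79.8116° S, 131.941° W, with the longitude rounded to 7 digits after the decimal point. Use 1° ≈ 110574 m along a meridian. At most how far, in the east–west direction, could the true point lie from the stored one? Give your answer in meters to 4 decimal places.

0.0010 meters

Rounding to 7 decimal places leaves the longitude within ±5e-08° of the true value.
At latitude 79.8116° a degree of longitude spans 110574 m × cos 79.8116° = 110574 × 0.1769 ≈ 19558.9 m.
So at most 5e-08° × 19558.9 ≈ 0.000977947 m east–west.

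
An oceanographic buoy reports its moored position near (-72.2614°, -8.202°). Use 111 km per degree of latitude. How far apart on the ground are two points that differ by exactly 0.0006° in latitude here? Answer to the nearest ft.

Along a meridian 0.0006° is 0.0006 × 111000 = 66.6 m.
Converting: 66.6 m × 3.2808 ft/m ≈ 218.5 ft.

219 ft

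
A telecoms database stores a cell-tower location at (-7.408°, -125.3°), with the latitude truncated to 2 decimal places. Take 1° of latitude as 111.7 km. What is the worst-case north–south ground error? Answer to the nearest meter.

1117 meters

Truncating at 2 decimal places can drop up to a full unit in the last place, so the latitude may be off by as much as 0.01°.
North–south distance: 0.01° × 111700 m/° = 1117 m.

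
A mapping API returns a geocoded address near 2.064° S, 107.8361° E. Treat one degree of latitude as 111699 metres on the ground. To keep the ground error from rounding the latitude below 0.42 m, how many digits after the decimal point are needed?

6

One degree of latitude covers 111699 m.
Rounding to N decimal places gives at most 0.5 × 10⁻ᴺ degrees of error, i.e. 0.5 × 10⁻ᴺ × 111699 m.
Need 0.5 × 111699 × 10⁻ᴺ ≤ 0.42 → 10⁻ᴺ ≤ 7.520e-06, so N ≥ 5.12.
So 6 decimal places suffice (0.0558 m); 5 would allow up to 0.558 m.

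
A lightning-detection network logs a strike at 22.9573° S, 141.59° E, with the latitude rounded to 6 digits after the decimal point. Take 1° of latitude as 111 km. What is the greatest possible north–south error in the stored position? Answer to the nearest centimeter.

6 centimeters

Rounding to 6 decimal places leaves the latitude within ±5e-07° of the true value.
So the N–S error is at most 5e-07 × 111000 = 0.0555 m.
That is 0.0555 m = 5.55 cm.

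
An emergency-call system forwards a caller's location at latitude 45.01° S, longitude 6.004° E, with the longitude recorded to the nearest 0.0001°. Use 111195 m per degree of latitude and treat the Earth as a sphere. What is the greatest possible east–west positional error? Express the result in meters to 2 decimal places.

3.93 meters

Rounding to 4 decimal places leaves the longitude within ±5e-05° of the true value.
One degree of longitude at 45.01° is 111195 × cos 45.01° ≈ 111195 × 0.7070 = 78613 m.
Maximum E–W displacement: 5e-05 × 78613 = 3.93065 m.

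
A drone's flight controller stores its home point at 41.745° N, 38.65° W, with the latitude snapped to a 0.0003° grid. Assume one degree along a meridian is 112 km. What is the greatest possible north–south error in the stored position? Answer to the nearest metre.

17 metres

With a 0.0003° grid the true value lies within half a step, ±0.0003°/2 = ±0.00015°, of the stored one.
North–south distance: 0.00015° × 112000 m/° = 16.8 m.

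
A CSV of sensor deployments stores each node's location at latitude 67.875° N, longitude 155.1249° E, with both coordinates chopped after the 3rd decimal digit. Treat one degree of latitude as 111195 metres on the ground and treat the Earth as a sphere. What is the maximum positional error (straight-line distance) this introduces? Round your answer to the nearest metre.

119 metres

Truncating at 3 decimal places can drop up to a full unit in the last place, so each coordinate may be off by as much as 0.001°.
N–S: 0.001° × 111195 m/° = 111.195 m.
E–W at 67.875°: 0.001° × 111195 × cos 67.875° = 0.001 × 111195 × 0.3766 ≈ 41.8792 m.
The two errors are perpendicular, so the maximum displacement is √(111.195² + 41.8792²) ≈ 118.82 m.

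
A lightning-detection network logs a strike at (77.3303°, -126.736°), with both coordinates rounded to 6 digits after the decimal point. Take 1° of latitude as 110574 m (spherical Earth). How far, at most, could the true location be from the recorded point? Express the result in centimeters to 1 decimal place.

5.7 centimeters

Rounding to 6 decimal places leaves each coordinate within ±5e-07° of the true value.
N–S: 5e-07° × 110574 m/° = 0.055287 m.
East–west component at 77.3303°: 5e-07° × 110574 × cos 77.3303° ≈ 5e-07 × 24252.2 ≈ 0.0121261 m.
The two errors are perpendicular, so the maximum displacement is √(0.055287² + 0.0121261²) ≈ 0.0566012 m.
That is 0.0566012 m = 5.6601 cm.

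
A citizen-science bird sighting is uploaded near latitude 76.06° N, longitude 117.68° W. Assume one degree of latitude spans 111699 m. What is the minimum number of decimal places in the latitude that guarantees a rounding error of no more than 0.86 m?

5 decimal places

One degree of latitude covers 111699 m.
Rounding to N decimal places gives at most 0.5 × 10⁻ᴺ degrees of error, i.e. 0.5 × 10⁻ᴺ × 111699 m.
Setting 55849.5 × 10⁻ᴺ ≤ 0.86 gives 10ᴺ ≥ 6.494e+04, i.e. N ≥ 4.81.
So 5 decimal places suffice (0.558 m); 4 would allow up to 5.58 m.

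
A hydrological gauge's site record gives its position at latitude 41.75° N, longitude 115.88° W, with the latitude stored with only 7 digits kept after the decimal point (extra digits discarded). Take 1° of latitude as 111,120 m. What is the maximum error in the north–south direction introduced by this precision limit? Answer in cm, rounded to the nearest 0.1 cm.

Truncating at 7 decimal places can drop up to a full unit in the last place, so the latitude may be off by as much as 1e-07°.
North–south distance: 1e-07° × 111120 m/° = 0.011112 m.
That is 0.011112 m = 1.1112 cm.

1.1 cm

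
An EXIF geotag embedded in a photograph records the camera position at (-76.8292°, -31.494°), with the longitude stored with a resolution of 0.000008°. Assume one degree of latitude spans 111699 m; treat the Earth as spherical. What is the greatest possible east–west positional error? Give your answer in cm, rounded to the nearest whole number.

10 cm

With a 0.000008° grid the true value lies within half a step, ±0.000008°/2 = ±4e-06°, of the stored one.
At latitude 76.8292° a degree of longitude spans 111699 m × cos 76.8292° = 111699 × 0.2279 ≈ 25451.1 m.
East–west error: 4e-06° × 25451.1 m/° ≈ 0.101805 m.
That is 0.101805 m = 10.18 cm.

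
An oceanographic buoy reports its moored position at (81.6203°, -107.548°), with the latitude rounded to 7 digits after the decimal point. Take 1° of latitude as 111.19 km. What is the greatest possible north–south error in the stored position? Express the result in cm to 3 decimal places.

Rounding to 7 decimal places leaves the latitude within ±5e-08° of the true value.
Along the meridian that is 5e-08° × 111190 m/° = 0.0055595 m.
That is 0.0055595 m = 0.55595 cm.

0.556 cm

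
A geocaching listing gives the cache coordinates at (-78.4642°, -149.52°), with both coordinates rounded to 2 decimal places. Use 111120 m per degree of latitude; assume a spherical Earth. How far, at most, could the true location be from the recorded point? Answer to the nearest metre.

567 metres

Rounding to 2 decimal places leaves each coordinate within ±0.005° of the true value.
North–south component: 0.005° × 111120 = 555.6 m.
East–west component at 78.4642°: 0.005° × 111120 × cos 78.4642° ≈ 0.005 × 22221.8 ≈ 111.109 m.
The two errors are perpendicular, so the maximum displacement is √(555.6² + 111.109²) ≈ 566.601 m.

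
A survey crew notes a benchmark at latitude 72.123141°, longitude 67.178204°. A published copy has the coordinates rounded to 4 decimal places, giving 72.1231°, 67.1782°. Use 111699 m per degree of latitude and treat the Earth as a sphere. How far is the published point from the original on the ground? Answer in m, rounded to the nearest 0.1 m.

The latitude changed by +0.000041° and the longitude by +0.000004°.
North–south shift: 0.000041 × 111699 = 4.57966 m.
East–west at this latitude: 0.000004° × 111699 × cos 72.1231° ≈ 0.000004 × 34288.6 = 0.137154 m.
Distance: √(4.57966² + 0.137154²) ≈ 4.58171 m.

4.6 m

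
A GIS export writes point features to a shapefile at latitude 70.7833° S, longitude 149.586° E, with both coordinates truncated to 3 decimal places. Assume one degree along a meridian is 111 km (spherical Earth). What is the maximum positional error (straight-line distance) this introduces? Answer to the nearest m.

Truncating at 3 decimal places can drop up to a full unit in the last place, so each coordinate may be off by as much as 0.001°.
Latitude error → 0.001 × 111000 = 111 m along the meridian.
E–W at 70.7833°: 0.001° × 111000 × cos 70.7833° = 0.001 × 111000 × 0.3291 ≈ 36.5347 m.
Combining orthogonally: (111² + 36.5347²)^½ ≈ 116.858 m.

117 m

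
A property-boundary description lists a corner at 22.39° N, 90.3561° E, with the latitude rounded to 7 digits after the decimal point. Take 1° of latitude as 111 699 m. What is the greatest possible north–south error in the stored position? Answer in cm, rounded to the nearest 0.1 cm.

0.6 cm

Rounding to 7 decimal places leaves the latitude within ±5e-08° of the true value.
So the N–S error is at most 5e-08 × 111699 = 0.00558495 m.
That is 0.00558495 m = 0.55849 cm.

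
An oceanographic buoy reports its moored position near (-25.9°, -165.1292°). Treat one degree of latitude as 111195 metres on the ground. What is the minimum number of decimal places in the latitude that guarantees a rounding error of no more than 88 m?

3

One degree of latitude covers 111195 m.
N decimal places → at most half a unit in the last place, 0.5 × 10⁻ᴺ° = 111195/2 × 10⁻ᴺ m.
Need 0.5 × 111195 × 10⁻ᴺ ≤ 88 → 10⁻ᴺ ≤ 1.583e-03, so N ≥ 2.80.
N = 2 would give 556 m (too coarse); N = 3 gives 55.6 m ≤ 88 m.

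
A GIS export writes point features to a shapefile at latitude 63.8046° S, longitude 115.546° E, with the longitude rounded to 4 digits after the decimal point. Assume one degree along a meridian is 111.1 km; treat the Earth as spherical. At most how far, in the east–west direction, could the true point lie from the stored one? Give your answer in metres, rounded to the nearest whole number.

2 metres

Rounding to 4 decimal places leaves the longitude within ±5e-05° of the true value.
At latitude 63.8046° a degree of longitude spans 111100 m × cos 63.8046° = 111100 × 0.4414 ≈ 49043.3 m.
East–west error: 5e-05° × 49043.3 m/° ≈ 2.45216 m.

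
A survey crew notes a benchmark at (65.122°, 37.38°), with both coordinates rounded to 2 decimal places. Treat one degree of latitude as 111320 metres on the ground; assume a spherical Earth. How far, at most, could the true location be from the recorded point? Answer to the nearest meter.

Rounding to 2 decimal places leaves each coordinate within ±0.005° of the true value.
Latitude error → 0.005 × 111320 = 556.6 m along the meridian.
E–W at 65.122°: 0.005° × 111320 × cos 65.122° = 0.005 × 111320 × 0.4207 ≈ 234.155 m.
Worst case both components are at the extreme and orthogonal: √(556.6² + 234.155²) ≈ 603.848 m.

604 meters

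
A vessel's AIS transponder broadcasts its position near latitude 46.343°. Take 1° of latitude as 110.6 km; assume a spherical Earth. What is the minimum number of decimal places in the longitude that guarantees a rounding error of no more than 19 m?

At 46.343° one degree of longitude covers 110600 × cos 46.343° ≈ 110600 × 0.6903 ≈ 76351.6 m.
N decimal places → at most half a unit in the last place, 0.5 × 10⁻ᴺ° = 76351.6/2 × 10⁻ᴺ m.
Need 0.5 × 76351.6 × 10⁻ᴺ ≤ 19 → 10⁻ᴺ ≤ 4.977e-04, so N ≥ 3.30.
N = 3 would give 38.2 m (too coarse); N = 4 gives 3.82 m ≤ 19 m.

4 decimal places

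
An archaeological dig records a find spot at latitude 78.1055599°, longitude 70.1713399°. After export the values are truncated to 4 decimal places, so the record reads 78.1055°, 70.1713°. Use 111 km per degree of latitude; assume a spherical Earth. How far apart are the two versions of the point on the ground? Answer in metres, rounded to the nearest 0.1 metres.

The latitude changed by +0.0000599° and the longitude by +0.0000399°.
N–S: 0.0000599° × 111000 m/° = 6.6489 m.
East–west at this latitude: 0.0000399° × 111000 × cos 78.1055° ≈ 0.0000399 × 22878.2 = 0.912842 m.
Combined displacement = (6.6489² + 0.912842²)^½ ≈ 6.71127 m.

6.7 metres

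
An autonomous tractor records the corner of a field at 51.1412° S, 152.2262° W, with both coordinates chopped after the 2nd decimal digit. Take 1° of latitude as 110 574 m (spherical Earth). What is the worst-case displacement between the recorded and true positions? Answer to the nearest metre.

1305 metres

Truncating at 2 decimal places can drop up to a full unit in the last place, so each coordinate may be off by as much as 0.01°.
Latitude error → 0.01 × 110574 = 1105.74 m along the meridian.
E–W at 51.1412°: 0.01° × 110574 × cos 51.1412° = 0.01 × 110574 × 0.6274 ≈ 693.745 m.
The two errors are perpendicular, so the maximum displacement is √(1105.74² + 693.745²) ≈ 1305.35 m.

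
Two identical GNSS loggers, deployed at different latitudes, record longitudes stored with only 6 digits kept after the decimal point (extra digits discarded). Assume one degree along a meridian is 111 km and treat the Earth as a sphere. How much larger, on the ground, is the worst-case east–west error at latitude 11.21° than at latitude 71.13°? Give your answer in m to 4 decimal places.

0.0730 m

Truncating at 6 decimal places can drop up to a full unit in the last place, so the longitude may be off by as much as 1e-06°.
At 11.21°: 1e-06° × 111000 × cos 11.21° = 1e-06 × 111000 × 0.9809 ≈ 0.10888 m.
Error at 71.13° = 1e-06° × 111000 × cos 71.13° ≈ 0.111 × 0.3234 = 0.0359 m.
So the lower-latitude error exceeds the higher by 0.10888 − 0.0359 = 0.072982 m.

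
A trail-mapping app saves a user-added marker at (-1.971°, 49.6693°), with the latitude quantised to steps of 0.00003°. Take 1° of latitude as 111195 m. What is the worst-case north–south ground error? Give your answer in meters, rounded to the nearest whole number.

With a 0.00003° grid the true value lies within half a step, ±0.00003°/2 = ±1.5e-05°, of the stored one.
Along the meridian that is 1.5e-05° × 111195 m/° = 1.66793 m.

2 meters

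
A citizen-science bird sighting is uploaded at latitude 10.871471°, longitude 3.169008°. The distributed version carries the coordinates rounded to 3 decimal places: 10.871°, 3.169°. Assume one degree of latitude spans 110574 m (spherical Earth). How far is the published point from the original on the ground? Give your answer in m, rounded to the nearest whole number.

52 m

The latitude changed by +0.000471° and the longitude by +0.000008°.
N–S: 0.000471° × 110574 m/° = 52.0804 m.
E–W at 10.871°: 0.000008° × 110574 × cos 10.871° = 0.000008 × 110574 × 0.9821 ≈ 0.868717 m.
Combined displacement = (52.0804² + 0.868717²)^½ ≈ 52.0876 m.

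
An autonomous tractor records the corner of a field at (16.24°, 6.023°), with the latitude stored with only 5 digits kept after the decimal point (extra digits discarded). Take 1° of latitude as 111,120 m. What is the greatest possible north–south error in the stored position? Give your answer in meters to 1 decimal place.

Truncating at 5 decimal places can drop up to a full unit in the last place, so the latitude may be off by as much as 1e-05°.
North–south distance: 1e-05° × 111120 m/° = 1.1112 m.

1.1 meters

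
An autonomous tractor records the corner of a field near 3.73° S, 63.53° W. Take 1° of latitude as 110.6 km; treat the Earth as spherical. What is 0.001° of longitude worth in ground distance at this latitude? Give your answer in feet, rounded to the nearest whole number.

362 feet

One degree of longitude here spans 110600 × cos 3.73° = 110600 × 0.9979 ≈ 110366 m; 0.001° of that is 110.366 m.
Converting: 110.366 m × 3.2808 ft/m ≈ 362.09 ft.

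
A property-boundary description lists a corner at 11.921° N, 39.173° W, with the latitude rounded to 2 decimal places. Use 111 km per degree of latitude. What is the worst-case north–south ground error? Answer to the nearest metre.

555 metres

Rounding to 2 decimal places leaves the latitude within ±0.005° of the true value.
So the N–S error is at most 0.005 × 111000 = 555 m.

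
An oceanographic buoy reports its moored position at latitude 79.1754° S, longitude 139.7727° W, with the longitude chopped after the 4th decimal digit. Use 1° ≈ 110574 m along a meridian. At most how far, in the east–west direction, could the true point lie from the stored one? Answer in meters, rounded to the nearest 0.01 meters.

Truncating at 4 decimal places can drop up to a full unit in the last place, so the longitude may be off by as much as 0.0001°.
At latitude 79.1754° a degree of longitude spans 110574 m × cos 79.1754° = 110574 × 0.1878 ≈ 20766.1 m.
So at most 0.0001° × 20766.1 ≈ 2.07661 m east–west.

2.08 meters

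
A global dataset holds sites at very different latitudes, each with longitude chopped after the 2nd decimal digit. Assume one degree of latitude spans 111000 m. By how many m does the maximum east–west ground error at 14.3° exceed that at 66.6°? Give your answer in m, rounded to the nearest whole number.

635 m

Truncating at 2 decimal places can drop up to a full unit in the last place, so the longitude may be off by as much as 0.01°.
At 14.3°: 0.01° × 111000 × cos 14.3° = 0.01 × 111000 × 0.9690 ≈ 1075.6 m.
Error at 66.6° = 0.01° × 111000 × cos 66.6° ≈ 1110 × 0.3971 = 440.83 m.
So the lower-latitude error exceeds the higher by 1075.6 − 440.83 = 634.77 m.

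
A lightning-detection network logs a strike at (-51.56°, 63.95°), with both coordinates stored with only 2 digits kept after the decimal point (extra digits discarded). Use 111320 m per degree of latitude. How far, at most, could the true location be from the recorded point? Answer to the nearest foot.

Truncating at 2 decimal places can drop up to a full unit in the last place, so each coordinate may be off by as much as 0.01°.
N–S: 0.01° × 111320 m/° = 1113.2 m.
E–W at 51.56°: 0.01° × 111320 × cos 51.56° = 0.01 × 111320 × 0.6217 ≈ 692.071 m.
The two errors are perpendicular, so the maximum displacement is √(1113.2² + 692.071²) ≈ 1310.79 m.
In feet: 1310.79 m ÷ 0.3048 ≈ 4300.5 ft.

4300 feet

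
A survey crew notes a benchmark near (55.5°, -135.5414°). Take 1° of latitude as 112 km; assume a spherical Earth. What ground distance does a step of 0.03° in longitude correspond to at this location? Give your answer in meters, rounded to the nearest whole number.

At 55.5° a degree of longitude is 112000 × cos 55.5° ≈ 63437.5 m, so 0.03° corresponds to 1903.12 m.

1903 meters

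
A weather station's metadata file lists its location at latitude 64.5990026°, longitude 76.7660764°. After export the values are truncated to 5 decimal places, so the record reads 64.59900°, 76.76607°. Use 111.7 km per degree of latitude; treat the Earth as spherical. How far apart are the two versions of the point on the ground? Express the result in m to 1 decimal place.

0.4 m

Δlat = 64.5990026 − 64.59900 = +0.0000026°; Δlon = 76.7660764 − 76.76607 = +0.0000064°.
North–south shift: 0.0000026 × 111700 = 0.29042 m.
E–W at 64.599°: 0.0000064° × 111700 × cos 64.599° = 0.0000064 × 111700 × 0.4290 ≈ 0.306648 m.
Hypotenuse of the two orthogonal shifts: √(0.29042² + 0.306648²) = 0.422347 m.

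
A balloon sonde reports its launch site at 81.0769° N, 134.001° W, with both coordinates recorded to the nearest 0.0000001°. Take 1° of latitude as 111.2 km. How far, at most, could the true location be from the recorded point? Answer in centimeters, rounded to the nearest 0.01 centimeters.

0.56 centimeters

Rounding to 7 decimal places leaves each coordinate within ±5e-08° of the true value.
Latitude error → 5e-08 × 111200 = 0.00556 m along the meridian.
Longitude error → 5e-08 × 111200 × cos 81.0769° = 5e-08 × 111200 × 0.1551 ≈ 0.000862404 m.
Combining orthogonally: (0.00556² + 0.000862404²)^½ ≈ 0.00562649 m.
That is 0.00562649 m = 0.56265 cm.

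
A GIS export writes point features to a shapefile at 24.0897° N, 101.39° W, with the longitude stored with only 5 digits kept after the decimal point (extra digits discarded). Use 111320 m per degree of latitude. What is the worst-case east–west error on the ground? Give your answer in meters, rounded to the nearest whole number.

Truncating at 5 decimal places can drop up to a full unit in the last place, so the longitude may be off by as much as 1e-05°.
Parallels shrink by cos φ, so at 24.0897° a degree of longitude is 111320 × 0.9129 ≈ 101625 m.
So at most 1e-05° × 101625 ≈ 1.01625 m east–west.

1 meters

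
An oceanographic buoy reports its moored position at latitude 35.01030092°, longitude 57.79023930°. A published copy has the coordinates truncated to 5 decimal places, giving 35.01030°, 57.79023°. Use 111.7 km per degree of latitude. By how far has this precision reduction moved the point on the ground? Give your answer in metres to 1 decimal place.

Δlat = 35.01030092 − 35.01030 = +0.00000092°; Δlon = 57.79023930 − 57.79023 = +0.00000930°.
North–south shift: 0.00000092 × 111700 = 0.102764 m.
E–W at 35.0103°: 0.00000930° × 111700 × cos 35.0103° = 0.00000930 × 111700 × 0.8190 ≈ 0.850836 m.
Combined displacement = (0.102764² + 0.850836²)^½ ≈ 0.85702 m.

0.9 metres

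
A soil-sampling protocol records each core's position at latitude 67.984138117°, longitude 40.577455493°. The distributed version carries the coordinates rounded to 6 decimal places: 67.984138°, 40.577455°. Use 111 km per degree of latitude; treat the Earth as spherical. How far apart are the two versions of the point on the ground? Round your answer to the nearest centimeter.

2 centimeters

Δlat = 67.984138117 − 67.984138 = +0.000000117°; Δlon = 40.577455493 − 40.577455 = +0.000000493°.
North–south shift: 0.000000117 × 111000 = 0.012987 m.
East–west at this latitude: 0.000000493° × 111000 × cos 67.9841° ≈ 0.000000493 × 41609.8 = 0.0205136 m.
Hypotenuse of the two orthogonal shifts: √(0.012987² + 0.0205136²) = 0.024279 m.
That is 0.024279 m = 2.4279 cm.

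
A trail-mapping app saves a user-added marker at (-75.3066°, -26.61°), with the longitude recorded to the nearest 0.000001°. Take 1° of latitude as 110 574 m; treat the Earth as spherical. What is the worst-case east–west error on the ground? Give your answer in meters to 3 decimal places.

Rounding to 6 decimal places leaves the longitude within ±5e-07° of the true value.
Parallels shrink by cos φ, so at 75.3066° a degree of longitude is 110574 × 0.2536 ≈ 28046.7 m.
So at most 5e-07° × 28046.7 ≈ 0.0140234 m east–west.

0.014 meters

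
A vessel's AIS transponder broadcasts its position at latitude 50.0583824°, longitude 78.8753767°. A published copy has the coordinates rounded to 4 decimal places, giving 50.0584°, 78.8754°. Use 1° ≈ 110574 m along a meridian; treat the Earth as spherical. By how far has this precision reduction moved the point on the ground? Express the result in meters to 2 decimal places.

Δlat = 50.0583824 − 50.0584 = -0.0000176°; Δlon = 78.8753767 − 78.8754 = -0.0000233°.
North–south shift: -0.0000176 × 110574 = -1.9461 m.
East–west at this latitude: -0.0000233° × 110574 × cos 50.0584° ≈ -0.0000233 × 70989.2 = -1.65405 m.
Combined displacement = (1.9461² + 1.65405²)^½ ≈ 2.55405 m.

2.55 meters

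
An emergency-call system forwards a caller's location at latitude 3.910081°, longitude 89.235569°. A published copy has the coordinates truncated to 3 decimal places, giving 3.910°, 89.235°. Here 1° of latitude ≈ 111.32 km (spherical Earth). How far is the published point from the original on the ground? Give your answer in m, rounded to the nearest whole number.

64 m

The latitude changed by +0.000081° and the longitude by +0.000569°.
North–south shift: 0.000081 × 111320 = 9.01692 m.
East–west at this latitude: 0.000569° × 111320 × cos 3.91° ≈ 0.000569 × 111061 = 63.1936 m.
Distance: √(9.01692² + 63.1936²) ≈ 63.8337 m.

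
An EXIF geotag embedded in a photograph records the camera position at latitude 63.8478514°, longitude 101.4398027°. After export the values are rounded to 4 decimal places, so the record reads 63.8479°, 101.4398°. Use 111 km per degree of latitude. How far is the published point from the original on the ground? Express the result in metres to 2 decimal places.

5.40 metres

The latitude changed by -0.0000486° and the longitude by +0.0000027°.
North–south shift: -0.0000486 × 111000 = -5.3946 m.
E–W at 63.8479°: 0.0000027° × 111000 × cos 63.8479° = 0.0000027 × 111000 × 0.4408 ≈ 0.132094 m.
Combined displacement = (5.3946² + 0.132094²)^½ ≈ 5.39622 m.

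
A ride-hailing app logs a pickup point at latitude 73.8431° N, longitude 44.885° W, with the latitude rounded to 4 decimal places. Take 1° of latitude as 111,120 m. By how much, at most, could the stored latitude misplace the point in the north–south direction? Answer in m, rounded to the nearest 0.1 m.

Rounding to 4 decimal places leaves the latitude within ±5e-05° of the true value.
Along the meridian that is 5e-05° × 111120 m/° = 5.556 m.

5.6 m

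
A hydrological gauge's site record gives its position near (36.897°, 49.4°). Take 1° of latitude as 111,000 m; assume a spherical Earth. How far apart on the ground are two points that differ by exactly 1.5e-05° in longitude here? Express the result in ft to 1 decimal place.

1.5e-05° of longitude at 36.897° is 1.5e-05 × 111000 × cos 36.897° ≈ 1.5e-05 × 88768.5 = 1.33153 m.
Converting: 1.33153 m × 3.2808 ft/m ≈ 4.3685 ft.

4.4 ft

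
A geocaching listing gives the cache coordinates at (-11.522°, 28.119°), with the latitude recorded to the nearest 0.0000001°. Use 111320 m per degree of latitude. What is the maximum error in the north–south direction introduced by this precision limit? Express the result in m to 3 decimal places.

0.006 m

Rounding to 7 decimal places leaves the latitude within ±5e-08° of the true value.
So the N–S error is at most 5e-08 × 111320 = 0.005566 m.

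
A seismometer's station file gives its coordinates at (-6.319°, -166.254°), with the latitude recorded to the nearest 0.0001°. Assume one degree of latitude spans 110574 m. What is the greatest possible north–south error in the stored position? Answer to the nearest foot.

Rounding to 4 decimal places leaves the latitude within ±5e-05° of the true value.
Along the meridian that is 5e-05° × 110574 m/° = 5.5287 m.
In feet: 5.5287 m ÷ 0.3048 ≈ 18.139 ft.

18 feet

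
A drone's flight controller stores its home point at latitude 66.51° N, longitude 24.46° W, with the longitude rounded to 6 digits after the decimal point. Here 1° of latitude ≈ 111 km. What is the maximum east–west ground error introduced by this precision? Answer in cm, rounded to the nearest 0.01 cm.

Rounding to 6 decimal places leaves the longitude within ±5e-07° of the true value.
One degree of longitude at 66.51° is 111000 × cos 66.51° ≈ 111000 × 0.3986 = 44243.4 m.
Maximum E–W displacement: 5e-07 × 44243.4 = 0.0221217 m.
That is 0.0221217 m = 2.2122 cm.

2.21 cm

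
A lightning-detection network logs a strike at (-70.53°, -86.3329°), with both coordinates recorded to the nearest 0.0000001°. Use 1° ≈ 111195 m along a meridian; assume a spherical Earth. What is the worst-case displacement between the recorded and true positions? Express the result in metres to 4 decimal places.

0.0059 metres

Rounding to 7 decimal places leaves each coordinate within ±5e-08° of the true value.
N–S: 5e-08° × 111195 m/° = 0.00555975 m.
Longitude error → 5e-08 × 111195 × cos 70.53° = 5e-08 × 111195 × 0.3333 ≈ 0.00185314 m.
Worst case both components are at the extreme and orthogonal: √(0.00555975² + 0.00185314²) ≈ 0.00586046 m.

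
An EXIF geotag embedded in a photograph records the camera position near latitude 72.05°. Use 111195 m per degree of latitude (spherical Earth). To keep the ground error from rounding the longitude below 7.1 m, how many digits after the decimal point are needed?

At 72.05° one degree of longitude covers 111195 × cos 72.05° ≈ 111195 × 0.3082 ≈ 34268.8 m.
N decimal places → at most half a unit in the last place, 0.5 × 10⁻ᴺ° = 34268.8/2 × 10⁻ᴺ m.
Need 0.5 × 34268.8 × 10⁻ᴺ ≤ 7.1 → 10⁻ᴺ ≤ 4.144e-04, so N ≥ 3.38.
N = 3 would give 17.1 m (too coarse); N = 4 gives 1.71 m ≤ 7.1 m.

4 decimal places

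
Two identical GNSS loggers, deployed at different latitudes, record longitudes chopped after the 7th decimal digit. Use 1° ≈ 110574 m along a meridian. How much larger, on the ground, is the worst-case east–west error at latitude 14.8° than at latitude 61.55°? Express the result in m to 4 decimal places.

0.0054 m

Truncating at 7 decimal places can drop up to a full unit in the last place, so the longitude may be off by as much as 1e-07°.
Error at 14.8° = 1e-07° × 110574 × cos 14.8° ≈ 0.011057 × 0.9668 = 0.010691 m.
At 61.55°: 1e-07° × 110574 × cos 61.55° = 1e-07 × 110574 × 0.4764 ≈ 0.0052677 m.
Difference: 0.010691 − 0.0052677 = 0.0054229 m.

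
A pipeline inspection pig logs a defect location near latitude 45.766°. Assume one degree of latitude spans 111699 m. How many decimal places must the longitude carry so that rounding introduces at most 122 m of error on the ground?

At 45.766° one degree of longitude covers 111699 × cos 45.766° ≈ 111699 × 0.6976 ≈ 77920.2 m.
Rounding to N decimal places gives at most 0.5 × 10⁻ᴺ degrees of error, i.e. 0.5 × 10⁻ᴺ × 77920.2 m.
Setting 38960.1 × 10⁻ᴺ ≤ 122 gives 10ᴺ ≥ 319.3, i.e. N ≥ 2.50.
So 3 decimal places suffice (39 m); 2 would allow up to 390 m.

3 decimal places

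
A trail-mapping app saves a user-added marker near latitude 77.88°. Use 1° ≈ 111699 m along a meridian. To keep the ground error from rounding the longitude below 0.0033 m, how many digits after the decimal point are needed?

7 decimal places

At 77.88° one degree of longitude covers 111699 × cos 77.88° ≈ 111699 × 0.2100 ≈ 23452.3 m.
Rounding to N decimal places gives at most 0.5 × 10⁻ᴺ degrees of error, i.e. 0.5 × 10⁻ᴺ × 23452.3 m.
Setting 11726.2 × 10⁻ᴺ ≤ 0.0033 gives 10ᴺ ≥ 3.553e+06, i.e. N ≥ 6.55.
At 6 places the error can reach 0.0117 m, but 7 places keeps it to 0.00117 m.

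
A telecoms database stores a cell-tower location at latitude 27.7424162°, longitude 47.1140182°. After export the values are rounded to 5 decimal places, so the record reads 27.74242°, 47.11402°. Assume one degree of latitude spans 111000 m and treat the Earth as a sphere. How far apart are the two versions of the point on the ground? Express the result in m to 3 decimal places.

0.457 m

The latitude changed by -0.0000038° and the longitude by -0.0000018°.
N–S: -0.0000038° × 111000 m/° = -0.4218 m.
E–W at 27.7424°: -0.0000018° × 111000 × cos 27.7424° = -0.0000018 × 111000 × 0.8850 ≈ -0.176833 m.
Hypotenuse of the two orthogonal shifts: √(0.4218² + 0.176833²) = 0.457368 m.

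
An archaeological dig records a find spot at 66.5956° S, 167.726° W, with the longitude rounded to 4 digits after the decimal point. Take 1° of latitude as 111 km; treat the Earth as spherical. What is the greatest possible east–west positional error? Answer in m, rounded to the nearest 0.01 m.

Rounding to 4 decimal places leaves the longitude within ±5e-05° of the true value.
One degree of longitude at 66.5956° is 111000 × cos 66.5956° ≈ 111000 × 0.3972 = 44091.2 m.
Maximum E–W displacement: 5e-05 × 44091.2 = 2.20456 m.

2.20 m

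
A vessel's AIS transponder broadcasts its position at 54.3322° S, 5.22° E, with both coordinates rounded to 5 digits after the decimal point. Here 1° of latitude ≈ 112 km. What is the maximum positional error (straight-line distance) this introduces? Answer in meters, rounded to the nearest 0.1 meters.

Rounding to 5 decimal places leaves each coordinate within ±5e-06° of the true value.
Latitude error → 5e-06 × 112000 = 0.56 m along the meridian.
East–west component at 54.3322°: 5e-06° × 112000 × cos 54.3322° ≈ 5e-06 × 65305.5 ≈ 0.326527 m.
The two errors are perpendicular, so the maximum displacement is √(0.56² + 0.326527²) ≈ 0.648244 m.

0.6 meters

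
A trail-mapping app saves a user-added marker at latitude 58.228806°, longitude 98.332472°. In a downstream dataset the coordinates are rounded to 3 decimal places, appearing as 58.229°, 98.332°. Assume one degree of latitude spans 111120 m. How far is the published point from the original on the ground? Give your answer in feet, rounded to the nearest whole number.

115 feet

The latitude changed by -0.000194° and the longitude by +0.000472°.
N–S: -0.000194° × 111120 m/° = -21.5573 m.
E–W at 58.229°: 0.000472° × 111120 × cos 58.229° = 0.000472 × 111120 × 0.5265 ≈ 27.6155 m.
Distance: √(21.5573² + 27.6155²) ≈ 35.0333 m.
In feet: 35.0333 m ÷ 0.3048 ≈ 114.94 ft.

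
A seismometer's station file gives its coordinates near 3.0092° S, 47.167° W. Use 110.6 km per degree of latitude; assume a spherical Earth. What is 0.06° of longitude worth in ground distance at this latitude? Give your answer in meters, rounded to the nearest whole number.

One degree of longitude here spans 110600 × cos 3.0092° = 110600 × 0.9986 ≈ 110447 m; 0.06° of that is 6626.85 m.

6627 meters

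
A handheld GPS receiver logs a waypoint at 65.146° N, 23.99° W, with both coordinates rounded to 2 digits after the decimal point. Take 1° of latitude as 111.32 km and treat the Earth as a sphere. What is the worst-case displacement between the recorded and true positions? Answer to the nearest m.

Rounding to 2 decimal places leaves each coordinate within ±0.005° of the true value.
N–S: 0.005° × 111320 m/° = 556.6 m.
Longitude error → 0.005 × 111320 × cos 65.146° = 0.005 × 111320 × 0.4203 ≈ 233.943 m.
The two errors are perpendicular, so the maximum displacement is √(556.6² + 233.943²) ≈ 603.766 m.

604 m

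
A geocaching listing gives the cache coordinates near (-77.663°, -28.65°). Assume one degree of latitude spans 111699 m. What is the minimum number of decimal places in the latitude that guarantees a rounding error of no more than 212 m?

3 decimal places

One degree of latitude covers 111699 m.
With N decimal places the half-ulp bound is 0.5·10⁻ᴺ°, or 0.5·10⁻ᴺ × 111699 m on the ground.
Setting 55849.5 × 10⁻ᴺ ≤ 212 gives 10ᴺ ≥ 263.4, i.e. N ≥ 2.42.
So 3 decimal places suffice (55.8 m); 2 would allow up to 558 m.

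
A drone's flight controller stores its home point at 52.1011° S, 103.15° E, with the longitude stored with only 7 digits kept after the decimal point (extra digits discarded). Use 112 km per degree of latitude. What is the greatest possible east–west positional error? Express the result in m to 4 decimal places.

Truncating at 7 decimal places can drop up to a full unit in the last place, so the longitude may be off by as much as 1e-07°.
One degree of longitude at 52.1011° is 112000 × cos 52.1011° ≈ 112000 × 0.6143 = 68798.2 m.
So at most 1e-07° × 68798.2 ≈ 0.00687982 m east–west.

0.0069 m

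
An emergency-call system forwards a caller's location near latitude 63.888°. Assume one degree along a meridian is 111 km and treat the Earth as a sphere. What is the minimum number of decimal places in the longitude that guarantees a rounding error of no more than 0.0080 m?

7 decimal places

At 63.888° one degree of longitude covers 111000 × cos 63.888° ≈ 111000 × 0.4401 ≈ 48854.1 m.
N decimal places → at most half a unit in the last place, 0.5 × 10⁻ᴺ° = 48854.1/2 × 10⁻ᴺ m.
Setting 24427.1 × 10⁻ᴺ ≤ 0.0080 gives 10ᴺ ≥ 3.053e+06, i.e. N ≥ 6.48.
At 6 places the error can reach 0.0244 m, but 7 places keeps it to 0.00244 m.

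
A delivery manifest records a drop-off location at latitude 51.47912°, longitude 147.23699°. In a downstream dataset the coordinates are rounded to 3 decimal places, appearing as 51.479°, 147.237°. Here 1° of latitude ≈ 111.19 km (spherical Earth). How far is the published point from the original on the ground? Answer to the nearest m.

Δlat = 51.47912 − 51.479 = +0.00012°; Δlon = 147.23699 − 147.237 = -0.00001°.
North–south shift: 0.00012 × 111190 = 13.3428 m.
E–W at 51.479°: -0.00001° × 111190 × cos 51.479° = -0.00001 × 111190 × 0.6228 ≈ -0.692493 m.
Hypotenuse of the two orthogonal shifts: √(13.3428² + 0.692493²) = 13.3608 m.

13 m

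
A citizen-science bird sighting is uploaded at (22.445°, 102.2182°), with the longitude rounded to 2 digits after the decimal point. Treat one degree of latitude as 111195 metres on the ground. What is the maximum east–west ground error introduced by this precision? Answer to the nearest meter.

514 meters

Rounding to 2 decimal places leaves the longitude within ±0.005° of the true value.
One degree of longitude at 22.445° is 111195 × cos 22.445° ≈ 111195 × 0.9242 = 102772 m.
East–west error: 0.005° × 102772 m/° ≈ 513.858 m.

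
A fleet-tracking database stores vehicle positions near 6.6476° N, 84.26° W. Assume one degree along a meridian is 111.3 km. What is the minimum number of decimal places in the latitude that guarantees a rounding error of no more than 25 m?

4 decimal places

One degree of latitude covers 111300 m.
With N decimal places the half-ulp bound is 0.5·10⁻ᴺ°, or 0.5·10⁻ᴺ × 111300 m on the ground.
Setting 55650 × 10⁻ᴺ ≤ 25 gives 10ᴺ ≥ 2226, i.e. N ≥ 3.35.
At 3 places the error can reach 55.6 m, but 4 places keeps it to 5.57 m.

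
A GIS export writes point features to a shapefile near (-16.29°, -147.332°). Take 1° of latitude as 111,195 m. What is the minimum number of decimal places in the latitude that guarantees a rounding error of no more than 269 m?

3 decimal places

One degree of latitude covers 111195 m.
Rounding to N decimal places gives at most 0.5 × 10⁻ᴺ degrees of error, i.e. 0.5 × 10⁻ᴺ × 111195 m.
Setting 55597.5 × 10⁻ᴺ ≤ 269 gives 10ᴺ ≥ 206.7, i.e. N ≥ 2.32.
So 3 decimal places suffice (55.6 m); 2 would allow up to 556 m.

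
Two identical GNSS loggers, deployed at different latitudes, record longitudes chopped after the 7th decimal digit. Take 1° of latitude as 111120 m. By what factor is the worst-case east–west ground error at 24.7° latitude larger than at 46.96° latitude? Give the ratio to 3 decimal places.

1.331

Truncating at 7 decimal places can drop up to a full unit in the last place, so the longitude may be off by as much as 1e-07°.
At 24.7°: 1e-07° × 111120 × cos 24.7° = 1e-07 × 111120 × 0.9085 ≈ 0.010095 m.
Error at 46.96° = 1e-07° × 111120 × cos 46.96° ≈ 0.011112 × 0.6825 = 0.007584 m.
Ratio: 0.010095 / 0.007584 = cos 24.7° / cos 46.96° ≈ 1.3311.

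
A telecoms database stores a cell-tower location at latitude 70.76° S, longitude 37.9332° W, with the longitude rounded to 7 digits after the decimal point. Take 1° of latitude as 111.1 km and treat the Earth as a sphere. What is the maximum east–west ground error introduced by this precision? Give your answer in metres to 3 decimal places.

0.002 metres

Rounding to 7 decimal places leaves the longitude within ±5e-08° of the true value.
One degree of longitude at 70.76° is 111100 × cos 70.76° ≈ 111100 × 0.3295 = 36610.3 m.
East–west error: 5e-08° × 36610.3 m/° ≈ 0.00183052 m.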